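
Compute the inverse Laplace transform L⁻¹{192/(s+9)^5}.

L⁻¹{n!/(s-a)^(n+1)} = t^n·e^(at) with n=4, a=-9. So L⁻¹{24/(s+9)^5} = t^4·e^(-9t), and L⁻¹{192/(s+9)^5} = (192/24)·t^4·e^(-9t) = 8·t^4·e^(-9t)

Final answer: 8·t^4·e^(-9t)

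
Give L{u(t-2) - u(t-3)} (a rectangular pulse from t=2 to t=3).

L{u(t-a)} = e^(-as)/s. L{u(t-2) - u(t-3)} = (e^(-2s) - e^(-3s))/s

Final answer: (e^(-2s) - e^(-3s))/s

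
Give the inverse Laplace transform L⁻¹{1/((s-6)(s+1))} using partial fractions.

Decompose: A/(s-6) + B/(s+1). A = 1/7, B = -1/7. f(t) = (e^(6t) - e^(-t))/7

Final answer: (e^(6t) - e^(-t))/7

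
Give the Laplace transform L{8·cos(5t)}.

L{cos(ωt)} = s/(s² + ω²), so L{cos(5t)} = s/(s² + 25). Then L{8·cos(5t)} = 8·s/(s² + 25) = 8s/(s² + 25)

Final answer: 8s/(s² + 25)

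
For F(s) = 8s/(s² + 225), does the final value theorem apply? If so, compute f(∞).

The final value theorem requires all poles of sF(s) in the left half-plane. sF(s) = 8s²/(s² + 225) has poles at s = ±15i (imaginary axis). Theorem does NOT apply (oscillatory system).

Final answer: Not applicable (oscillatory)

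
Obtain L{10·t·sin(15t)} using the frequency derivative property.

L{sin(15t)} = 15/(s² + 225). By L{t·f(t)} = -F'(s): -d/ds[15/(s² + 225)] = -(15)·(-2s)/(s² + 225)² = 30s/(s² + 225)². Then L{10·t·sin(15t)} = 10·30s/(s² + 225)² = 300s/(s² + 225)²

Final answer: 300s/(s² + 225)²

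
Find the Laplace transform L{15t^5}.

L{15t^5} = 15 · L{t^5} = 15 · 120/s^6 = 1800/s^6

Final answer: 1800/s^6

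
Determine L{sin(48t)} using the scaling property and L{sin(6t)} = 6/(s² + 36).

Using L{f(at)} = (1/a)F(s/a) with a=8: L{sin(48t)} = (1/8) · 6/((s/8)² + 36) = (1/8) · 6·64/(s² + 2304) = 48/(s² + 2304)

Final answer: 48/(s² + 2304)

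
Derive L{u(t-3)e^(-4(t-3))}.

u(t-a)f(t-a) with f(t)=e^(-4t). L{e^(-4t)} = 1/(s+4). By time shift: e^(-3s)/(s+4)

Final answer: e^(-3s)/(s+4)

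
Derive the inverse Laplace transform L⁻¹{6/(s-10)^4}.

L⁻¹{n!/(s-a)^(n+1)} = t^n·e^(at) with n=3, a=10. So L⁻¹{6/(s-10)^4} = t^3·e^(10t)

Final answer: t^3·e^(10t)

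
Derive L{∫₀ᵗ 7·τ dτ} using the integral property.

L{∫₀ᵗ f(τ)dτ} = F(s)/s with f(t) = 7t. F(s) = 7/s^2, so L{∫₀ᵗ 7·τ dτ} = (7/s^2)/s = 7/s^3. (Check: ∫₀ᵗ 7·τ dτ = 7t^2/2.)

Final answer: 7/s^3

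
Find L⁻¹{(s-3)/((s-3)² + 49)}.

Using frequency shift: L⁻¹{(s-a)/((s-a)² + b²)} = e^(at)cos(bt). Here a=3, b=7

Final answer: e^(3t)·cos(7t)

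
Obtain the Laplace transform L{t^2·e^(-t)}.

L{t^n·e^(at)} = n!/(s-a)^(n+1), so L{t^2·e^(-t)} = 2/(s+1)^3

Final answer: 2/(s+1)^3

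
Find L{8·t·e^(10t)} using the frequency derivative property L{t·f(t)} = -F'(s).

L{e^(10t)} = 1/(s-10). By frequency derivative: L{t·e^(10t)} = -d/ds[1/(s-10)] = -(-1)/(s-10)² = 1/(s-10)². Then L{8·t·e^(10t)} = 8·1/(s-10)² = 8/(s-10)²

Final answer: 8/(s-10)²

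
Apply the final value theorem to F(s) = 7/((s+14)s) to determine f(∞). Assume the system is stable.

f(∞) = lim_{s→0} sF(s) = lim_{s→0} 7/(s+14) = 1/2

Final answer: 1/2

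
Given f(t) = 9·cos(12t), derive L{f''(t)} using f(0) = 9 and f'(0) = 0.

F(s) = 9s/(s² + 144). L{f''(t)} = s²F(s) - sf(0) - f'(0) = 9s³/(s² + 144) - 9s = (9s³ - 9s(s² + 144))/(s² + 144) = -1296s/(s² + 144)

Final answer: -1296s/(s² + 144)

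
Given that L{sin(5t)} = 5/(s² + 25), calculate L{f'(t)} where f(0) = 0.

L{f'(t)} = s·F(s) - f(0) = s·5/(s² + 25) - 0 = 5s/(s² + 25)

Final answer: 5s/(s² + 25)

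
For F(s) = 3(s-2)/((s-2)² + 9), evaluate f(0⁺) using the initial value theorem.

f(0⁺) = lim_{s→∞} sF(s) = lim_{s→∞} 3s(s-2)/((s-2)² + 9) = 3

Final answer: 3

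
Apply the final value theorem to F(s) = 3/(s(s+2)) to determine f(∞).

f(∞) = lim_{s→0} s·3/(s(s+2)) = lim_{s→0} 3/(s+2) = 3/2 = 3/2

Final answer: 3/2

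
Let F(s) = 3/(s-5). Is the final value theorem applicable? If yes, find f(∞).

sF(s) = 3s/(s-5) has a pole at s = 5 in the right half-plane. Theorem does NOT apply (unstable system; f(t) = 3·e^(5t) grows without bound).

Final answer: Not applicable (unstable)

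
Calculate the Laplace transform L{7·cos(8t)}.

L{cos(ωt)} = s/(s² + ω²), so L{cos(8t)} = s/(s² + 64). Then L{7·cos(8t)} = 7·s/(s² + 64) = 7s/(s² + 64)

Final answer: 7s/(s² + 64)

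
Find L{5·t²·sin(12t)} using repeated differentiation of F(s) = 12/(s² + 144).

F(s) = 12/(s² + 144). F'(s) = -24s/(s² + 144)². F''(s) = -24(144 - 3s²)/(s² + 144)³ = (72s² - 3456)/(s² + 144)³. So L{t²·sin(12t)} = (-1)² F''(s) = (72s² - 3456)/(s² + 144)³. Then L{5·t²·sin(12t)} = 5·(72s² - 3456)/(s² + 144)³ = (360s² - 17280)/(s² + 144)³

Final answer: (360s² - 17280)/(s² + 144)³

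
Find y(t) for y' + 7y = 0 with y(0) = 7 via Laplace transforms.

L{y'} + 7L{y} = 0. sY - 7 + 7Y = 0. Y(s+7) = 7. Y = 7/(s+7)

Final answer: y(t) = 7e^(-7t)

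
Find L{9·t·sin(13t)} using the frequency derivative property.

L{sin(13t)} = 13/(s² + 169). By L{t·f(t)} = -F'(s): -d/ds[13/(s² + 169)] = -(13)·(-2s)/(s² + 169)² = 26s/(s² + 169)². Then L{9·t·sin(13t)} = 9·26s/(s² + 169)² = 234s/(s² + 169)²

Final answer: 234s/(s² + 169)²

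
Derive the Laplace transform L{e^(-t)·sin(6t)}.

L{e^(at)·sin(ωt)} = ω/((s-a)² + ω²), so L{e^(-t)·sin(6t)} = 6/((s+1)² + 36)

Final answer: 6/((s+1)² + 36)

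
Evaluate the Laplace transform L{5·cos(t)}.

L{cos(ωt)} = s/(s² + ω²), so L{cos(t)} = s/(s² + 1). Then L{5·cos(t)} = 5·s/(s² + 1) = 5s/(s² + 1)

Final answer: 5s/(s² + 1)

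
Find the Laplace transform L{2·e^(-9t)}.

L{e^(at)} = 1/(s-a), so L{e^(-9t)} = 1/(s+9). Then L{2·e^(-9t)} = 2/(s+9)

Final answer: 2/(s+9)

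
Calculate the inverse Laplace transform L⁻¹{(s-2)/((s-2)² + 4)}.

Using frequency shift, L⁻¹{(s-2)/((s-2)² + 4)} = e^(2t)·cos(2t)

Final answer: e^(2t)·cos(2t)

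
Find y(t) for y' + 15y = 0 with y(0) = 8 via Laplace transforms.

L{y'} + 15L{y} = 0. sY - 8 + 15Y = 0. Y(s+15) = 8. Y = 8/(s+15)

Final answer: y(t) = 8e^(-15t)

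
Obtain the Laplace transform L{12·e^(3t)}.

L{e^(at)} = 1/(s-a), so L{e^(3t)} = 1/(s-3). Then L{12·e^(3t)} = 12/(s-3)

Final answer: 12/(s-3)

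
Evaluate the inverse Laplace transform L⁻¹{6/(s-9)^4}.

L⁻¹{n!/(s-a)^(n+1)} = t^n·e^(at), so L⁻¹{6/(s-9)^4} = t^3·e^(9t)

Final answer: t^3·e^(9t)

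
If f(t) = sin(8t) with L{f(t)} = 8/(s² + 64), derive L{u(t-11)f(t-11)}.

Time shift theorem: L{u(t-a)f(t-a)} = e^(-as)F(s). Here a=11, F(s) = 8/(s² + 64), so L{u(t-11)f(t-11)} = e^(-11s)·8/(s² + 64)

Final answer: e^(-11s)·8/(s² + 64)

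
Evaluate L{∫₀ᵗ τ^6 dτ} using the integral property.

L{∫₀ᵗ f(τ)dτ} = F(s)/s with f(t) = t^6. F(s) = 720/s^7, so L{∫₀ᵗ τ^6 dτ} = (720/s^7)/s = 720/s^8. (Check: ∫₀ᵗ τ^6 dτ = t^7/7.)

Final answer: 720/s^8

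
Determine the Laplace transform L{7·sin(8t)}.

L{sin(ωt)} = ω/(s² + ω²), so L{sin(8t)} = 8/(s² + 64). Then L{7·sin(8t)} = 7·8/(s² + 64) = 56/(s² + 64)

Final answer: 56/(s² + 64)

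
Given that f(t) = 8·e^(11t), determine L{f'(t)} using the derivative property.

f(0) = 8, F(s) = 8/(s-11). L{f'(t)} = s·F(s) - f(0) = 8s/(s-11) - 8 = (8s - 8(s-11))/(s-11) = 88/(s-11)

Final answer: 88/(s-11)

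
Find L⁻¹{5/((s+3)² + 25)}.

Form: b/((s-a)² + b²) → e^(at)sin(bt). With a=-3, b=5

Final answer: e^(-3t)·sin(5t)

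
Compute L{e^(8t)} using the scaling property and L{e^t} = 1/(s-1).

Using L{f(at)} = (1/a)F(s/a) with a=8 and f(t) = e^t: L{e^(8t)} = (1/8) · 1/((s/8)-1) = (1/8) · 8/(s-8) = 1/(s-8)

Final answer: 1/(s-8)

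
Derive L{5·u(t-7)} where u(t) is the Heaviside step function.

L{u(t-a)} = e^(-as)/s. Here a=7, so L{u(t-7)} = e^(-7s)/s, and L{5·u(t-7)} = 5·e^(-7s)/s

Final answer: 5·e^(-7s)/s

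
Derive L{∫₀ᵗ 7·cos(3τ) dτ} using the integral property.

L{∫₀ᵗ f(τ)dτ} = F(s)/s with F(s) = 7s/(s² + 9), so the result is (7s/(s² + 9))/s = 7/(s² + 9)

Final answer: 7/(s² + 9)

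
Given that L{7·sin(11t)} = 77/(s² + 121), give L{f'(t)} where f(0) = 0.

L{f'(t)} = s·F(s) - f(0) = s·77/(s² + 121) - 0 = 77s/(s² + 121)

Final answer: 77s/(s² + 121)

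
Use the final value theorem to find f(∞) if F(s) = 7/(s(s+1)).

f(∞) = lim_{s→0} s·7/(s(s+1)) = lim_{s→0} 7/(s+1) = 7/1 = 7

Final answer: 7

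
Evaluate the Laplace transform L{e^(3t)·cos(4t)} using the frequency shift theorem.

Frequency shift: L{e^(at)f(t)} = F(s-a). L{e^(3t)·cos(4t)} = (s-3)/((s-3)² + 16)

Final answer: (s-3)/((s-3)² + 16)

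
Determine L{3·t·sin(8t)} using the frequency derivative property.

L{sin(8t)} = 8/(s² + 64). By L{t·f(t)} = -F'(s): -d/ds[8/(s² + 64)] = -(8)·(-2s)/(s² + 64)² = 16s/(s² + 64)². Then L{3·t·sin(8t)} = 3·16s/(s² + 64)² = 48s/(s² + 64)²

Final answer: 48s/(s² + 64)²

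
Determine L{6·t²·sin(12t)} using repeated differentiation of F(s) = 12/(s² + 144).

F(s) = 12/(s² + 144). F'(s) = -24s/(s² + 144)². F''(s) = -24(144 - 3s²)/(s² + 144)³ = (72s² - 3456)/(s² + 144)³. So L{t²·sin(12t)} = (-1)² F''(s) = (72s² - 3456)/(s² + 144)³. Then L{6·t²·sin(12t)} = 6·(72s² - 3456)/(s² + 144)³ = (432s² - 20736)/(s² + 144)³

Final answer: (432s² - 20736)/(s² + 144)³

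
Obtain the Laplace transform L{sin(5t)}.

L{sin(ωt)} = ω/(s² + ω²), so L{sin(5t)} = 5/(s² + 25)

Final answer: 5/(s² + 25)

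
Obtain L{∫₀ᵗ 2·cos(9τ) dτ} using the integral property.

L{∫₀ᵗ f(τ)dτ} = F(s)/s with F(s) = 2s/(s² + 81), so the result is (2s/(s² + 81))/s = 2/(s² + 81)

Final answer: 2/(s² + 81)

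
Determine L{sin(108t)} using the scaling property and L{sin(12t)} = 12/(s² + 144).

Using L{f(at)} = (1/a)F(s/a) with a=9: L{sin(108t)} = (1/9) · 12/((s/9)² + 144) = (1/9) · 12·81/(s² + 11664) = 108/(s² + 11664)

Final answer: 108/(s² + 11664)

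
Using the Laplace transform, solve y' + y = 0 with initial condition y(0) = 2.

L{y'} + L{y} = 0. sY - 2 + Y = 0. Y(s+1) = 2. Y = 2/(s+1)

Final answer: y(t) = 2e^(-t)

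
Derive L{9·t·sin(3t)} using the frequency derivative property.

L{sin(3t)} = 3/(s² + 9). By L{t·f(t)} = -F'(s): -d/ds[3/(s² + 9)] = -(3)·(-2s)/(s² + 9)² = 6s/(s² + 9)². Then L{9·t·sin(3t)} = 9·6s/(s² + 9)² = 54s/(s² + 9)²

Final answer: 54s/(s² + 9)²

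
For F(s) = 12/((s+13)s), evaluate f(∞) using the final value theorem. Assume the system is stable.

f(∞) = lim_{s→0} sF(s) = lim_{s→0} 12/(s+13) = 12/13

Final answer: 12/13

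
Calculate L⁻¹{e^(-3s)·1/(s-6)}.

L⁻¹{1/(s-6)} = e^(6t). By the time shift theorem, L⁻¹{e^(-as)F(s)} = u(t-a)f(t-a) with a=3, so L⁻¹{e^(-3s)·1/(s-6)} = u(t-3)·e^(6(t-3))

Final answer: u(t-3)·e^(6(t-3))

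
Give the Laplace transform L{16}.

L{16} = 16 · L{1} = 16/s

Final answer: 16/s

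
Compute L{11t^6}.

L{t^n} = n!/s^(n+1). So L{11t^6} = 11·6!/s^7 = 7920/s^7

Final answer: 7920/s^7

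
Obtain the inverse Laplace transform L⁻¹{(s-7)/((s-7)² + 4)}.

Using frequency shift, L⁻¹{(s-7)/((s-7)² + 4)} = e^(7t)·cos(2t)

Final answer: e^(7t)·cos(2t)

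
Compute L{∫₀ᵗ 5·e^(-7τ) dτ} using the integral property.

L{∫₀ᵗ f(τ)dτ} = F(s)/s with F(s) = 5/(s+7), so L{∫₀ᵗ 5·e^(-7τ) dτ} = 5/(s(s+7))

Final answer: 5/(s(s+7))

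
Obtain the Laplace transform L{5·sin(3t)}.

L{sin(ωt)} = ω/(s² + ω²), so L{sin(3t)} = 3/(s² + 9). Then L{5·sin(3t)} = 5·3/(s² + 9) = 15/(s² + 9)

Final answer: 15/(s² + 9)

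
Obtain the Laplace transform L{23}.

L{23} = 23 · L{1} = 23/s

Final answer: 23/s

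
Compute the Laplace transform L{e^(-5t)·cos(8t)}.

L{e^(at)·cos(ωt)} = (s-a)/((s-a)² + ω²), so L{e^(-5t)·cos(8t)} = (s+5)/((s+5)² + 64)

Final answer: (s+5)/((s+5)² + 64)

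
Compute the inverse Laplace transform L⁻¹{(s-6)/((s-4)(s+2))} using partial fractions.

Using partial fractions, f(t) = (-2e^(4t) + 8e^(-2t))/6

Final answer: (-2e^(4t) + 8e^(-2t))/6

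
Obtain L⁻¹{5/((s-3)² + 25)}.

Form: b/((s-a)² + b²) → e^(at)sin(bt). With a=3, b=5

Final answer: e^(3t)·sin(5t)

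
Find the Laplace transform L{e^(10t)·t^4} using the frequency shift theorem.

L{e^(at)·t^n} = n!/(s-a)^(n+1), so L{e^(10t)·t^4} = 24/(s-10)^5

Final answer: 24/(s-10)^5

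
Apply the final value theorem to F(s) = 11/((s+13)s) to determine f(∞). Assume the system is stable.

f(∞) = lim_{s→0} sF(s) = lim_{s→0} 11/(s+13) = 11/13

Final answer: 11/13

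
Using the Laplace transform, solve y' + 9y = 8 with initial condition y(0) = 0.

sY + 9Y = 8/s. Y = 8/(s(s+9)). Partial fractions: Y = 8/9/s - 8/9/(s+9)

Final answer: y(t) = 8/9(1 - e^(-9t))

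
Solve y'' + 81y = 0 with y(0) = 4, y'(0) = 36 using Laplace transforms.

L{y''} + 81L{y} = 0. s²Y - 4s - 36 + 81Y = 0. Y(s² + 81) = 4s + 36. Y = (4s + 36)/(s² + 81). Inverting: y(t) = 4cos(9t) + 4sin(9t)

Final answer: y(t) = 4cos(9t) + 4sin(9t)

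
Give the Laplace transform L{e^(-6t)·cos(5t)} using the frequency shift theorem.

Frequency shift: L{e^(at)f(t)} = F(s-a). L{e^(-6t)·cos(5t)} = (s+6)/((s+6)² + 25)

Final answer: (s+6)/((s+6)² + 25)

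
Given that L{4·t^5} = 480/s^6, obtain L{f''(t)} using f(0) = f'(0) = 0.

L{f''(t)} = s²F(s) - sf(0) - f'(0) = s²·480/s^6 - 0 - 0 = 480/s^4

Final answer: 480/s^4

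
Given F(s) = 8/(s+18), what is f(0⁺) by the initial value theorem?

f(0⁺) = lim_{s→∞} s·8/(s+18) = lim_{s→∞} 8s/(s+18) = 8

Final answer: 8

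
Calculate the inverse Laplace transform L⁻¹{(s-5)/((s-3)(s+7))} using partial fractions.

Using partial fractions, f(t) = (-2e^(3t) + 12e^(-7t))/10

Final answer: (-2e^(3t) + 12e^(-7t))/10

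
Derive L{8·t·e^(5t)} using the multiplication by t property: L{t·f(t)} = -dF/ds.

Using L{t^n·e^(at)} = n!/(s-a)^(n+1), L{t·e^(5t)} = 1/(s-5)^2, so L{8·t·e^(5t)} = 8·1/(s-5)^2 = 8/(s-5)^2

Final answer: 8/(s-5)^2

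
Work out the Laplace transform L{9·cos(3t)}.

L{cos(ωt)} = s/(s² + ω²), so L{cos(3t)} = s/(s² + 9). Then L{9·cos(3t)} = 9·s/(s² + 9) = 9s/(s² + 9)

Final answer: 9s/(s² + 9)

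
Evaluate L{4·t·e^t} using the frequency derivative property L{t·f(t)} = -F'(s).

L{e^t} = 1/(s-1). By frequency derivative: L{t·e^t} = -d/ds[1/(s-1)] = -(-1)/(s-1)² = 1/(s-1)². Then L{4·t·e^t} = 4·1/(s-1)² = 4/(s-1)²

Final answer: 4/(s-1)²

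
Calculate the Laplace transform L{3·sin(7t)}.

L{sin(ωt)} = ω/(s² + ω²), so L{sin(7t)} = 7/(s² + 49). Then L{3·sin(7t)} = 3·7/(s² + 49) = 21/(s² + 49)

Final answer: 21/(s² + 49)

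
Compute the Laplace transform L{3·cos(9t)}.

L{cos(ωt)} = s/(s² + ω²), so L{cos(9t)} = s/(s² + 81). Then L{3·cos(9t)} = 3·s/(s² + 81) = 3s/(s² + 81)

Final answer: 3s/(s² + 81)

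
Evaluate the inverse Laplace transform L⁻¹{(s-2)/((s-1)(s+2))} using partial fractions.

Using partial fractions, f(t) = (-e^t + 4e^(-2t))/3

Final answer: (-e^t + 4e^(-2t))/3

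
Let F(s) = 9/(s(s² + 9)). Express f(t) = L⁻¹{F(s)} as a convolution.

9/(s(s² + 9)) = (1/s)·(9/(s² + 9)) = L{1}·L{3·sin(3t)}. So f(t) = 1*(3·sin(3t)) = ∫₀ᵗ 3·sin(3τ) dτ

Final answer: ∫₀ᵗ 3·sin(3τ) dτ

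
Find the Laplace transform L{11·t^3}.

L{t^n} = n!/s^(n+1), so L{t^3} = 6/s^4. Then L{11·t^3} = 11·6/s^4 = 66/s^4

Final answer: 66/s^4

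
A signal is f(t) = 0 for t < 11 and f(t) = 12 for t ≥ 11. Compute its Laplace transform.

f(t) = 12·u(t-11). L{u(t-11)} = e^(-11s)/s, so L{f(t)} = 12·e^(-11s)/s

Final answer: 12·e^(-11s)/s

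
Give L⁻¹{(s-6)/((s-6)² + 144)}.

Using frequency shift: L⁻¹{(s-a)/((s-a)² + b²)} = e^(at)cos(bt). Here a=6, b=12

Final answer: e^(6t)·cos(12t)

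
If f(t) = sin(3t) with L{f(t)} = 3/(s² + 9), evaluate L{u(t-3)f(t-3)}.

Time shift theorem: L{u(t-a)f(t-a)} = e^(-as)F(s). Here a=3, F(s) = 3/(s² + 9), so L{u(t-3)f(t-3)} = e^(-3s)·3/(s² + 9)

Final answer: e^(-3s)·3/(s² + 9)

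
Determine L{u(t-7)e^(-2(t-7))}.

u(t-a)f(t-a) with f(t)=e^(-2t). L{e^(-2t)} = 1/(s+2). By time shift: e^(-7s)/(s+2)

Final answer: e^(-7s)/(s+2)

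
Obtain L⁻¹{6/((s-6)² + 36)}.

Form: b/((s-a)² + b²) → e^(at)sin(bt). With a=6, b=6

Final answer: e^(6t)·sin(6t)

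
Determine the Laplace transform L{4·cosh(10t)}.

L{cosh(ωt)} = s/(s² - ω²), so L{cosh(10t)} = s/(s² - 100). Then L{4·cosh(10t)} = 4·s/(s² - 100) = 4s/(s² - 100)

Final answer: 4s/(s² - 100)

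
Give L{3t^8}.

L{t^n} = n!/s^(n+1). So L{3t^8} = 3·8!/s^9 = 120960/s^9

Final answer: 120960/s^9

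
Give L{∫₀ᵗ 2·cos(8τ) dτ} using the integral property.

L{∫₀ᵗ f(τ)dτ} = F(s)/s with F(s) = 2s/(s² + 64), so the result is (2s/(s² + 64))/s = 2/(s² + 64)

Final answer: 2/(s² + 64)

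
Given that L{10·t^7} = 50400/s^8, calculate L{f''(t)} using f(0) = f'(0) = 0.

L{f''(t)} = s²F(s) - sf(0) - f'(0) = s²·50400/s^8 - 0 - 0 = 50400/s^6

Final answer: 50400/s^6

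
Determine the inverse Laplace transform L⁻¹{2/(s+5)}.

L⁻¹{1/(s-a)} = e^(at), so L⁻¹{1/(s+5)} = e^(-5t), and L⁻¹{2/(s+5)} = 2·e^(-5t)

Final answer: 2·e^(-5t)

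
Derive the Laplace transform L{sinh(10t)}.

L{sinh(ωt)} = ω/(s² - ω²), so L{sinh(10t)} = 10/(s² - 100)

Final answer: 10/(s² - 100)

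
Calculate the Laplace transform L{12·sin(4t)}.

L{sin(ωt)} = ω/(s² + ω²), so L{sin(4t)} = 4/(s² + 16). Then L{12·sin(4t)} = 12·4/(s² + 16) = 48/(s² + 16)

Final answer: 48/(s² + 16)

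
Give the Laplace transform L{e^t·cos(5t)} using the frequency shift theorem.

Frequency shift: L{e^(at)f(t)} = F(s-a). L{e^t·cos(5t)} = (s-1)/((s-1)² + 25)

Final answer: (s-1)/((s-1)² + 25)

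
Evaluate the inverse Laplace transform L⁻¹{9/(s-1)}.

L⁻¹{1/(s-a)} = e^(at), so L⁻¹{1/(s-1)} = e^t, and L⁻¹{9/(s-1)} = 9·e^t

Final answer: 9·e^t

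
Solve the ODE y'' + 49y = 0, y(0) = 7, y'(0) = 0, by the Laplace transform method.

L{y''} + 49L{y} = 0. s²Y - 7s - 0 + 49Y = 0. Y(s² + 49) = 7s. Y = (7s)/(s² + 49). Inverting: y(t) = 7cos(7t)

Final answer: y(t) = 7cos(7t)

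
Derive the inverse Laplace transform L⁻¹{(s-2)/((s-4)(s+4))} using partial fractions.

Using partial fractions, f(t) = (2e^(4t) + 6e^(-4t))/8

Final answer: (2e^(4t) + 6e^(-4t))/8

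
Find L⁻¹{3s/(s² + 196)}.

This is the form c·s/(s² + a²) with a = 14, c = 3. L⁻¹ = 3·cos(14t)

Final answer: 3·cos(14t)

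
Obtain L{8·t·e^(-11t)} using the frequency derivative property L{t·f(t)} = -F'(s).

L{e^(-11t)} = 1/(s+11). By frequency derivative: L{t·e^(-11t)} = -d/ds[1/(s+11)] = -(-1)/(s+11)² = 1/(s+11)². Then L{8·t·e^(-11t)} = 8·1/(s+11)² = 8/(s+11)²

Final answer: 8/(s+11)²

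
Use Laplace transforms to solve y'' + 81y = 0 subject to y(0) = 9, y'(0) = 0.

L{y''} + 81L{y} = 0. s²Y - 9s - 0 + 81Y = 0. Y(s² + 81) = 9s. Y = (9s)/(s² + 81). Inverting: y(t) = 9cos(9t)

Final answer: y(t) = 9cos(9t)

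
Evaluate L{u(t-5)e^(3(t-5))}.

u(t-a)f(t-a) with f(t)=e^(3t). L{e^(3t)} = 1/(s-3). By time shift: e^(-5s)/(s-3)

Final answer: e^(-5s)/(s-3)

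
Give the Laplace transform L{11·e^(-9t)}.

L{e^(at)} = 1/(s-a), so L{e^(-9t)} = 1/(s+9). Then L{11·e^(-9t)} = 11/(s+9)

Final answer: 11/(s+9)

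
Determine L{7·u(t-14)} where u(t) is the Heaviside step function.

L{u(t-a)} = e^(-as)/s. Here a=14, so L{u(t-14)} = e^(-14s)/s, and L{7·u(t-14)} = 7·e^(-14s)/s

Final answer: 7·e^(-14s)/s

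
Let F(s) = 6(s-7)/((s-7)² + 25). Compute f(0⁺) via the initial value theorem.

f(0⁺) = lim_{s→∞} sF(s) = lim_{s→∞} 6s(s-7)/((s-7)² + 25) = 6

Final answer: 6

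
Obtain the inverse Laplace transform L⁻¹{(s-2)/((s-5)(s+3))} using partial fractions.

Using partial fractions, f(t) = (3e^(5t) + 5e^(-3t))/8

Final answer: (3e^(5t) + 5e^(-3t))/8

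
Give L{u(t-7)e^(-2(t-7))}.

u(t-a)f(t-a) with f(t)=e^(-2t). L{e^(-2t)} = 1/(s+2). By time shift: e^(-7s)/(s+2)

Final answer: e^(-7s)/(s+2)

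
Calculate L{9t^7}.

L{t^n} = n!/s^(n+1). So L{9t^7} = 9·7!/s^8 = 45360/s^8

Final answer: 45360/s^8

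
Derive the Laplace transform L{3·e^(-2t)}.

L{e^(at)} = 1/(s-a), so L{e^(-2t)} = 1/(s+2). Then L{3·e^(-2t)} = 3/(s+2)

Final answer: 3/(s+2)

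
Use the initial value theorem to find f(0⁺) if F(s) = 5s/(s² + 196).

f(0⁺) = lim_{s→∞} s·5s/(s² + 196) = lim_{s→∞} 5s²/(s² + 196) = 5

Final answer: 5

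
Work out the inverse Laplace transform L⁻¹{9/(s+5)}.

L⁻¹{1/(s-a)} = e^(at), so L⁻¹{1/(s+5)} = e^(-5t), and L⁻¹{9/(s+5)} = 9·e^(-5t)

Final answer: 9·e^(-5t)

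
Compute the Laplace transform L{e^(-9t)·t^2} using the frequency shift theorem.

L{e^(at)·t^n} = n!/(s-a)^(n+1), so L{e^(-9t)·t^2} = 2/(s+9)^3

Final answer: 2/(s+9)^3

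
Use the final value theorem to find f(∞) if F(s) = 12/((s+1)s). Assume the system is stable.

f(∞) = lim_{s→0} sF(s) = lim_{s→0} 12/(s+1) = 12

Final answer: 12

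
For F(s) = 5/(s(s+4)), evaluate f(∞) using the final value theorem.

f(∞) = lim_{s→0} s·5/(s(s+4)) = lim_{s→0} 5/(s+4) = 5/4 = 5/4

Final answer: 5/4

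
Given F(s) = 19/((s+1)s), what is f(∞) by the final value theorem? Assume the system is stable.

f(∞) = lim_{s→0} sF(s) = lim_{s→0} 19/(s+1) = 19

Final answer: 19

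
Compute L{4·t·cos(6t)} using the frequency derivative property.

L{cos(6t)} = s/(s² + 36). Derivative: d/ds[s/(s² + 36)] = [(s² + 36) - s·2s]/(s² + 36)² = (36 - s²)/(s² + 36)². So L{t·cos(6t)} = -F'(s) = (s² - 36)/(s² + 36)². Then L{4·t·cos(6t)} = 4·(s² - 36)/(s² + 36)²

Final answer: 4·(s² - 36)/(s² + 36)²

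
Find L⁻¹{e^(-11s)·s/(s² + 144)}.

L⁻¹{s/(s² + 144)} = cos(12t). By the time shift theorem, L⁻¹{e^(-as)F(s)} = u(t-a)f(t-a) with a=11, so L⁻¹{e^(-11s)·s/(s² + 144)} = u(t-11)·cos(12(t-11))

Final answer: u(t-11)·cos(12(t-11))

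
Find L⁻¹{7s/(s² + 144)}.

This is the form c·s/(s² + a²) with a = 12, c = 7. L⁻¹ = 7·cos(12t)

Final answer: 7·cos(12t)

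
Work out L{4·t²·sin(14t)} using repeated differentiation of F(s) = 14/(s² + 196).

F(s) = 14/(s² + 196). F'(s) = -28s/(s² + 196)². F''(s) = -28(196 - 3s²)/(s² + 196)³ = (84s² - 5488)/(s² + 196)³. So L{t²·sin(14t)} = (-1)² F''(s) = (84s² - 5488)/(s² + 196)³. Then L{4·t²·sin(14t)} = 4·(84s² - 5488)/(s² + 196)³ = (336s² - 21952)/(s² + 196)³

Final answer: (336s² - 21952)/(s² + 196)³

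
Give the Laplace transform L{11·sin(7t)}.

L{sin(ωt)} = ω/(s² + ω²), so L{sin(7t)} = 7/(s² + 49). Then L{11·sin(7t)} = 11·7/(s² + 49) = 77/(s² + 49)

Final answer: 77/(s² + 49)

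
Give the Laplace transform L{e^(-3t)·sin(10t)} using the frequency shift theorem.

Frequency shift: L{e^(at)f(t)} = F(s-a). L{e^(-3t)·sin(10t)} = 10/((s+3)² + 100)

Final answer: 10/((s+3)² + 100)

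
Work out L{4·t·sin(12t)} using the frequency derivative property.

L{sin(12t)} = 12/(s² + 144). By L{t·f(t)} = -F'(s): -d/ds[12/(s² + 144)] = -(12)·(-2s)/(s² + 144)² = 24s/(s² + 144)². Then L{4·t·sin(12t)} = 4·24s/(s² + 144)² = 96s/(s² + 144)²

Final answer: 96s/(s² + 144)²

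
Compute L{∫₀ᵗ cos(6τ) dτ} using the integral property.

L{∫₀ᵗ f(τ)dτ} = F(s)/s with F(s) = s/(s² + 36), so the result is (s/(s² + 36))/s = 1/(s² + 36)

Final answer: 1/(s² + 36)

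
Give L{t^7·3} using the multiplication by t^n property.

L{3} = 3/s. d^1/ds^1[1/s] = -1/s². d^2/ds^2[1/s] = 2/s^3. d^3/ds^3[1/s] = -6/s^4. d^4/ds^4[1/s] = 24/s^5. d^5/ds^5[1/s] = -120/s^6. d^6/ds^6[1/s] = 720/s^7. d^7/ds^7[1/s] = -5040/s^8. So L{t^7} = (-1)^{7}·-5040/s^8 = 5040/s^8. Then L{t^7·3} = 3·5040/s^8 = 15120/s^8

Final answer: 15120/s^8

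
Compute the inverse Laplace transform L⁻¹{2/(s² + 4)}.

L⁻¹{2/(s² + 4)} = sin(2t)

Final answer: sin(2t)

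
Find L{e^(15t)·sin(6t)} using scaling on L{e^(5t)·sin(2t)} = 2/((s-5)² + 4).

Scaling with a=3: L{e^(15t)·sin(6t)} = (1/3) · 2/((s/3-5)² + 4). Simplifying: 6/((s-15)² + 36)

Final answer: 6/((s-15)² + 36)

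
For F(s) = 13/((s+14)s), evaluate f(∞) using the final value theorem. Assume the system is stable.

f(∞) = lim_{s→0} sF(s) = lim_{s→0} 13/(s+14) = 13/14

Final answer: 13/14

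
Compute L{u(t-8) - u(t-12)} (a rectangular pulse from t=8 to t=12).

L{u(t-a)} = e^(-as)/s. L{u(t-8) - u(t-12)} = (e^(-8s) - e^(-12s))/s

Final answer: (e^(-8s) - e^(-12s))/s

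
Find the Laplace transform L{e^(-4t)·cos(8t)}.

L{e^(at)·cos(ωt)} = (s-a)/((s-a)² + ω²), so L{e^(-4t)·cos(8t)} = (s+4)/((s+4)² + 64)

Final answer: (s+4)/((s+4)² + 64)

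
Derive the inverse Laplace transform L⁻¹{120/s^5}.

L⁻¹{n!/s^(n+1)} = t^n with n=4. So L⁻¹{24/s^5} = t^4, and L⁻¹{120/s^5} = (120/24)·t^4 = 5·t^4

Final answer: 5·t^4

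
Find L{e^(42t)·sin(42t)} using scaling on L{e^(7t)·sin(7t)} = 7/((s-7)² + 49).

Scaling with a=6: L{e^(42t)·sin(42t)} = (1/6) · 7/((s/6-7)² + 49). Simplifying: 42/((s-42)² + 1764)

Final answer: 42/((s-42)² + 1764)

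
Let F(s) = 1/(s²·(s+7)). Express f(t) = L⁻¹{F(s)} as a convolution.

1/(s²·(s+7)) = (1/s^2)·(1/(s+7)) = L{t}·L{e^(-7t)}. So f(t) = t*e^(-7t) = ∫₀ᵗ τ·e^(-7(t-τ)) dτ

Final answer: ∫₀ᵗ τ·e^(-7(t-τ)) dτ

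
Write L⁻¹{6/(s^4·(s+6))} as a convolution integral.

6/(s^4·(s+6)) = (6/s^4)·(1/(s+6)) = L{t^3}·L{e^(-6t)}. So f(t) = t^3*e^(-6t) = ∫₀ᵗ τ^3·e^(-6(t-τ)) dτ

Final answer: ∫₀ᵗ τ^3·e^(-6(t-τ)) dτ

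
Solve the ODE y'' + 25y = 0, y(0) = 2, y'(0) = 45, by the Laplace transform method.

L{y''} + 25L{y} = 0. s²Y - 2s - 45 + 25Y = 0. Y(s² + 25) = 2s + 45. Y = (2s + 45)/(s² + 25). Inverting: y(t) = 2cos(5t) + 9sin(5t)

Final answer: y(t) = 2cos(5t) + 9sin(5t)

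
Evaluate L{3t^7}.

L{t^n} = n!/s^(n+1). So L{3t^7} = 3·7!/s^8 = 15120/s^8

Final answer: 15120/s^8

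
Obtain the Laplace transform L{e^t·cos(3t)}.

L{e^(at)·cos(ωt)} = (s-a)/((s-a)² + ω²), so L{e^t·cos(3t)} = (s-1)/((s-1)² + 9)

Final answer: (s-1)/((s-1)² + 9)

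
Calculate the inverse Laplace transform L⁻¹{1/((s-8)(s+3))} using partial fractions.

Decompose: A/(s-8) + B/(s+3). A = 1/11, B = -1/11. f(t) = (e^(8t) - e^(-3t))/11

Final answer: (e^(8t) - e^(-3t))/11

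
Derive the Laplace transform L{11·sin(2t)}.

L{sin(ωt)} = ω/(s² + ω²), so L{sin(2t)} = 2/(s² + 4). Then L{11·sin(2t)} = 11·2/(s² + 4) = 22/(s² + 4)

Final answer: 22/(s² + 4)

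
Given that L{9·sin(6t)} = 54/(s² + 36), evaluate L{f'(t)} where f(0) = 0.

L{f'(t)} = s·F(s) - f(0) = s·54/(s² + 36) - 0 = 54s/(s² + 36)

Final answer: 54s/(s² + 36)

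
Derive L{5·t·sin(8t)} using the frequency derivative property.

L{sin(8t)} = 8/(s² + 64). By L{t·f(t)} = -F'(s): -d/ds[8/(s² + 64)] = -(8)·(-2s)/(s² + 64)² = 16s/(s² + 64)². Then L{5·t·sin(8t)} = 5·16s/(s² + 64)² = 80s/(s² + 64)²

Final answer: 80s/(s² + 64)²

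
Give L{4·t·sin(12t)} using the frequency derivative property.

L{sin(12t)} = 12/(s² + 144). By L{t·f(t)} = -F'(s): -d/ds[12/(s² + 144)] = -(12)·(-2s)/(s² + 144)² = 24s/(s² + 144)². Then L{4·t·sin(12t)} = 4·24s/(s² + 144)² = 96s/(s² + 144)²

Final answer: 96s/(s² + 144)²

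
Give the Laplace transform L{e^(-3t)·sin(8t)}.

L{e^(at)·sin(ωt)} = ω/((s-a)² + ω²), so L{e^(-3t)·sin(8t)} = 8/((s+3)² + 64)

Final answer: 8/((s+3)² + 64)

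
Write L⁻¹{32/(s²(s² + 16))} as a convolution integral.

32/(s²(s² + 16)) = (1/s²)·(32/(s² + 16)) = L{t}·L{8·sin(4t)}. So f(t) = t*(8·sin(4t)) = ∫₀ᵗ 8τ·sin(4(t-τ)) dτ

Final answer: ∫₀ᵗ 8τ·sin(4(t-τ)) dτ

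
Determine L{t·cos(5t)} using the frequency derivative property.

L{cos(5t)} = s/(s² + 25). Derivative: d/ds[s/(s² + 25)] = [(s² + 25) - s·2s]/(s² + 25)² = (25 - s²)/(s² + 25)². So L{t·cos(5t)} = -F'(s) = (s² - 25)/(s² + 25)²

Final answer: (s² - 25)/(s² + 25)²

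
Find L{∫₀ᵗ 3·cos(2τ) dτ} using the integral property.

L{∫₀ᵗ f(τ)dτ} = F(s)/s with F(s) = 3s/(s² + 4), so the result is (3s/(s² + 4))/s = 3/(s² + 4)

Final answer: 3/(s² + 4)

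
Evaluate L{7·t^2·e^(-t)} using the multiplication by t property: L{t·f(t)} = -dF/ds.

Using L{t^n·e^(at)} = n!/(s-a)^(n+1), L{t^2·e^(-t)} = 2/(s+1)^3, so L{7·t^2·e^(-t)} = 7·2/(s+1)^3 = 14/(s+1)^3

Final answer: 14/(s+1)^3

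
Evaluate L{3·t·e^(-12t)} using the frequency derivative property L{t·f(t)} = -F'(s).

L{e^(-12t)} = 1/(s+12). By frequency derivative: L{t·e^(-12t)} = -d/ds[1/(s+12)] = -(-1)/(s+12)² = 1/(s+12)². Then L{3·t·e^(-12t)} = 3·1/(s+12)² = 3/(s+12)²

Final answer: 3/(s+12)²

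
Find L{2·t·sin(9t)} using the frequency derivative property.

L{sin(9t)} = 9/(s² + 81). By L{t·f(t)} = -F'(s): -d/ds[9/(s² + 81)] = -(9)·(-2s)/(s² + 81)² = 18s/(s² + 81)². Then L{2·t·sin(9t)} = 2·18s/(s² + 81)² = 36s/(s² + 81)²

Final answer: 36s/(s² + 81)²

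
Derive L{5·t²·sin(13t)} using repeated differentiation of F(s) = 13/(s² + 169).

F(s) = 13/(s² + 169). F'(s) = -26s/(s² + 169)². F''(s) = -26(169 - 3s²)/(s² + 169)³ = (78s² - 4394)/(s² + 169)³. So L{t²·sin(13t)} = (-1)² F''(s) = (78s² - 4394)/(s² + 169)³. Then L{5·t²·sin(13t)} = 5·(78s² - 4394)/(s² + 169)³ = (390s² - 21970)/(s² + 169)³

Final answer: (390s² - 21970)/(s² + 169)³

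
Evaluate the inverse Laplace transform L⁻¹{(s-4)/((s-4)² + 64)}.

Using frequency shift, L⁻¹{(s-4)/((s-4)² + 64)} = e^(4t)·cos(8t)

Final answer: e^(4t)·cos(8t)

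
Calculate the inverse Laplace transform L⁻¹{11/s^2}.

L⁻¹{n!/s^(n+1)} = t^n with n=1. So L⁻¹{1/s^2} = t, and L⁻¹{11/s^2} = (11/1)·t = 11·t

Final answer: 11·t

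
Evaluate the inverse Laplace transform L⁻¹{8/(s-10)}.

L⁻¹{1/(s-a)} = e^(at), so L⁻¹{1/(s-10)} = e^(10t), and L⁻¹{8/(s-10)} = 8·e^(10t)

Final answer: 8·e^(10t)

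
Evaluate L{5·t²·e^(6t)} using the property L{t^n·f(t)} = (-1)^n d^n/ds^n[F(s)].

L{e^(6t)} = 1/(s-6). d/ds[1/(s-6)] = -1/(s-6)². d²/ds²[1/(s-6)] = 2/(s-6)³. So L{t²·e^(6t)} = (-1)² · 2/(s-6)³ = 2/(s-6)³. Then L{5·t²·e^(6t)} = 5·2/(s-6)³ = 10/(s-6)³

Final answer: 10/(s-6)³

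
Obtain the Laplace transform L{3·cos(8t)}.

L{cos(ωt)} = s/(s² + ω²), so L{cos(8t)} = s/(s² + 64). Then L{3·cos(8t)} = 3·s/(s² + 64) = 3s/(s² + 64)

Final answer: 3s/(s² + 64)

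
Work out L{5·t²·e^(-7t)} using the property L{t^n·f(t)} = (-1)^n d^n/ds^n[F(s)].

L{e^(-7t)} = 1/(s+7). d/ds[1/(s+7)] = -1/(s+7)². d²/ds²[1/(s+7)] = 2/(s+7)³. So L{t²·e^(-7t)} = (-1)² · 2/(s+7)³ = 2/(s+7)³. Then L{5·t²·e^(-7t)} = 5·2/(s+7)³ = 10/(s+7)³

Final answer: 10/(s+7)³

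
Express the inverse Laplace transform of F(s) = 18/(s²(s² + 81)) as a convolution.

18/(s²(s² + 81)) = (1/s²)·(18/(s² + 81)) = L{t}·L{2·sin(9t)}. So f(t) = t*(2·sin(9t)) = ∫₀ᵗ 2τ·sin(9(t-τ)) dτ

Final answer: ∫₀ᵗ 2τ·sin(9(t-τ)) dτ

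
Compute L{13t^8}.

L{t^n} = n!/s^(n+1). So L{13t^8} = 13·8!/s^9 = 524160/s^9

Final answer: 524160/s^9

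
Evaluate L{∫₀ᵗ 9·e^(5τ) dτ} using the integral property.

L{∫₀ᵗ f(τ)dτ} = F(s)/s with F(s) = 9/(s-5), so L{∫₀ᵗ 9·e^(5τ) dτ} = 9/(s(s-5))

Final answer: 9/(s(s-5))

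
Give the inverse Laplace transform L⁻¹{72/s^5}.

L⁻¹{n!/s^(n+1)} = t^n with n=4. So L⁻¹{24/s^5} = t^4, and L⁻¹{72/s^5} = (72/24)·t^4 = 3·t^4

Final answer: 3·t^4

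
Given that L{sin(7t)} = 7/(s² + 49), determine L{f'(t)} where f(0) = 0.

L{f'(t)} = s·F(s) - f(0) = s·7/(s² + 49) - 0 = 7s/(s² + 49)

Final answer: 7s/(s² + 49)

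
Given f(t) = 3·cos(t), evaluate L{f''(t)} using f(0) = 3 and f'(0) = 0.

F(s) = 3s/(s² + 1). L{f''(t)} = s²F(s) - sf(0) - f'(0) = 3s³/(s² + 1) - 3s = (3s³ - 3s(s² + 1))/(s² + 1) = -3s/(s² + 1)

Final answer: -3s/(s² + 1)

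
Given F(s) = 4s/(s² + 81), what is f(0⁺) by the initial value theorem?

f(0⁺) = lim_{s→∞} s·4s/(s² + 81) = lim_{s→∞} 4s²/(s² + 81) = 4

Final answer: 4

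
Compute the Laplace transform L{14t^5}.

L{14t^5} = 14 · L{t^5} = 14 · 120/s^6 = 1680/s^6

Final answer: 1680/s^6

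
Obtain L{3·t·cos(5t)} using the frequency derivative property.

L{cos(5t)} = s/(s² + 25). Derivative: d/ds[s/(s² + 25)] = [(s² + 25) - s·2s]/(s² + 25)² = (25 - s²)/(s² + 25)². So L{t·cos(5t)} = -F'(s) = (s² - 25)/(s² + 25)². Then L{3·t·cos(5t)} = 3·(s² - 25)/(s² + 25)²

Final answer: 3·(s² - 25)/(s² + 25)²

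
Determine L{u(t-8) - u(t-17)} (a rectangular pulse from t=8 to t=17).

L{u(t-a)} = e^(-as)/s. L{u(t-8) - u(t-17)} = (e^(-8s) - e^(-17s))/s

Final answer: (e^(-8s) - e^(-17s))/s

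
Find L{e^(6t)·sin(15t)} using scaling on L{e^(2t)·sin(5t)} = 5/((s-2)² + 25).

Scaling with a=3: L{e^(6t)·sin(15t)} = (1/3) · 5/((s/3-2)² + 25). Simplifying: 15/((s-6)² + 225)

Final answer: 15/((s-6)² + 225)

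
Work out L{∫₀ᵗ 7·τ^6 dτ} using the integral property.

L{∫₀ᵗ f(τ)dτ} = F(s)/s with f(t) = 7t^6. F(s) = 5040/s^7, so L{∫₀ᵗ 7·τ^6 dτ} = (5040/s^7)/s = 5040/s^8. (Check: ∫₀ᵗ 7·τ^6 dτ = 7t^7/7.)

Final answer: 5040/s^8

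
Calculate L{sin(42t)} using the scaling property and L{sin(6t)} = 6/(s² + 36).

Using L{f(at)} = (1/a)F(s/a) with a=7: L{sin(42t)} = (1/7) · 6/((s/7)² + 36) = (1/7) · 6·49/(s² + 1764) = 42/(s² + 1764)

Final answer: 42/(s² + 1764)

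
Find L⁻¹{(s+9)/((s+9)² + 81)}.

Using frequency shift: L⁻¹{(s-a)/((s-a)² + b²)} = e^(at)cos(bt). Here a=-9, b=9

Final answer: e^(-9t)·cos(9t)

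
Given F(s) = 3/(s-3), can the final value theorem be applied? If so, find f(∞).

sF(s) = 3s/(s-3) has a pole at s = 3 in the right half-plane. Theorem does NOT apply (unstable system; f(t) = 3·e^(3t) grows without bound).

Final answer: Not applicable (unstable)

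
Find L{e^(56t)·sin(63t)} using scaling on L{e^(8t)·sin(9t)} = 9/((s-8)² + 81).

Scaling with a=7: L{e^(56t)·sin(63t)} = (1/7) · 9/((s/7-8)² + 81). Simplifying: 63/((s-56)² + 3969)

Final answer: 63/((s-56)² + 3969)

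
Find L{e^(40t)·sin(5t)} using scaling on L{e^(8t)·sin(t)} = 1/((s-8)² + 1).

Scaling with a=5: L{e^(40t)·sin(5t)} = (1/5) · 1/((s/5-8)² + 1). Simplifying: 5/((s-40)² + 25)

Final answer: 5/((s-40)² + 25)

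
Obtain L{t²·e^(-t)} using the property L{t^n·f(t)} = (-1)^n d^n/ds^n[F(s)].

L{e^(-t)} = 1/(s+1). d/ds[1/(s+1)] = -1/(s+1)². d²/ds²[1/(s+1)] = 2/(s+1)³. So L{t²·e^(-t)} = (-1)² · 2/(s+1)³ = 2/(s+1)³

Final answer: 2/(s+1)³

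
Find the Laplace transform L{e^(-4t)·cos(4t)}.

L{e^(at)·cos(ωt)} = (s-a)/((s-a)² + ω²), so L{e^(-4t)·cos(4t)} = (s+4)/((s+4)² + 16)

Final answer: (s+4)/((s+4)² + 16)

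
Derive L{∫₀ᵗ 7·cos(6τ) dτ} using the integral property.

L{∫₀ᵗ f(τ)dτ} = F(s)/s with F(s) = 7s/(s² + 36), so the result is (7s/(s² + 36))/s = 7/(s² + 36)

Final answer: 7/(s² + 36)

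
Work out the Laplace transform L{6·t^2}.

L{t^n} = n!/s^(n+1), so L{t^2} = 2/s^3. Then L{6·t^2} = 6·2/s^3 = 12/s^3

Final answer: 12/s^3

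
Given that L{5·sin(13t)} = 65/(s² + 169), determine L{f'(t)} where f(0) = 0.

L{f'(t)} = s·F(s) - f(0) = s·65/(s² + 169) - 0 = 65s/(s² + 169)

Final answer: 65s/(s² + 169)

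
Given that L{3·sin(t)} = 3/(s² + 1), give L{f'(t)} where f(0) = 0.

L{f'(t)} = s·F(s) - f(0) = s·3/(s² + 1) - 0 = 3s/(s² + 1)

Final answer: 3s/(s² + 1)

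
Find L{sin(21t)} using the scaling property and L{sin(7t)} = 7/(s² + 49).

Using L{f(at)} = (1/a)F(s/a) with a=3: L{sin(21t)} = (1/3) · 7/((s/3)² + 49) = (1/3) · 7·9/(s² + 441) = 21/(s² + 441)

Final answer: 21/(s² + 441)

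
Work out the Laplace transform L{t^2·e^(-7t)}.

L{t^n·e^(at)} = n!/(s-a)^(n+1), so L{t^2·e^(-7t)} = 2/(s+7)^3

Final answer: 2/(s+7)^3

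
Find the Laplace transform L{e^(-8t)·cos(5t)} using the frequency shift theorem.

Frequency shift: L{e^(at)f(t)} = F(s-a). L{e^(-8t)·cos(5t)} = (s+8)/((s+8)² + 25)

Final answer: (s+8)/((s+8)² + 25)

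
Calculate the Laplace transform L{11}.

L{11} = 11 · L{1} = 11/s

Final answer: 11/s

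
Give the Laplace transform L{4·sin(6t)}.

L{sin(ωt)} = ω/(s² + ω²), so L{sin(6t)} = 6/(s² + 36). Then L{4·sin(6t)} = 4·6/(s² + 36) = 24/(s² + 36)

Final answer: 24/(s² + 36)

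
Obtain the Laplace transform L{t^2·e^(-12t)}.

L{t^n·e^(at)} = n!/(s-a)^(n+1), so L{t^2·e^(-12t)} = 2/(s+12)^3

Final answer: 2/(s+12)^3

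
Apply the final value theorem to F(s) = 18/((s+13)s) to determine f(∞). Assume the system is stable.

f(∞) = lim_{s→0} sF(s) = lim_{s→0} 18/(s+13) = 18/13

Final answer: 18/13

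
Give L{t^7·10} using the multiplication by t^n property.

L{10} = 10/s. d^1/ds^1[1/s] = -1/s². d^2/ds^2[1/s] = 2/s^3. d^3/ds^3[1/s] = -6/s^4. d^4/ds^4[1/s] = 24/s^5. d^5/ds^5[1/s] = -120/s^6. d^6/ds^6[1/s] = 720/s^7. d^7/ds^7[1/s] = -5040/s^8. So L{t^7} = (-1)^{7}·-5040/s^8 = 5040/s^8. Then L{t^7·10} = 10·5040/s^8 = 50400/s^8

Final answer: 50400/s^8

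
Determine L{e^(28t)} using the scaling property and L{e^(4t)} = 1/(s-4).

Using L{f(at)} = (1/a)F(s/a) with a=7 and f(t) = e^(4t): L{e^(28t)} = (1/7) · 1/((s/7)-4) = (1/7) · 7/(s-28) = 1/(s-28)

Final answer: 1/(s-28)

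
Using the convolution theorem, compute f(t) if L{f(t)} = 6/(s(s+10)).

6/(s(s+10)) = (6/s)·(1/(s+10)) = L{6}·L{e^(-10t)}. By convolution, f(t) = 6*e^(-10t) = ∫₀ᵗ 6·e^(-10τ) dτ = 6·(1 - e^(-10t))/10

Final answer: 6·(1 - e^(-10t))/10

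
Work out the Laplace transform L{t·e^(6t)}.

L{t^n·e^(at)} = n!/(s-a)^(n+1), so L{t·e^(6t)} = 1/(s-6)^2

Final answer: 1/(s-6)^2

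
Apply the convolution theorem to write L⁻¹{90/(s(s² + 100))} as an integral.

90/(s(s² + 100)) = (1/s)·(90/(s² + 100)) = L{1}·L{9·sin(10t)}. So f(t) = 1*(9·sin(10t)) = ∫₀ᵗ 9·sin(10τ) dτ

Final answer: ∫₀ᵗ 9·sin(10τ) dτ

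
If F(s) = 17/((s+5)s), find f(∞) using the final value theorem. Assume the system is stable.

f(∞) = lim_{s→0} sF(s) = lim_{s→0} 17/(s+5) = 17/5

Final answer: 17/5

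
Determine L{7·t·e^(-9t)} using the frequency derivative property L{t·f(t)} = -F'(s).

L{e^(-9t)} = 1/(s+9). By frequency derivative: L{t·e^(-9t)} = -d/ds[1/(s+9)] = -(-1)/(s+9)² = 1/(s+9)². Then L{7·t·e^(-9t)} = 7·1/(s+9)² = 7/(s+9)²

Final answer: 7/(s+9)²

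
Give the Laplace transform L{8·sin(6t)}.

L{sin(ωt)} = ω/(s² + ω²), so L{sin(6t)} = 6/(s² + 36). Then L{8·sin(6t)} = 8·6/(s² + 36) = 48/(s² + 36)

Final answer: 48/(s² + 36)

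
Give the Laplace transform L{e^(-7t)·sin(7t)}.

L{e^(at)·sin(ωt)} = ω/((s-a)² + ω²), so L{e^(-7t)·sin(7t)} = 7/((s+7)² + 49)

Final answer: 7/((s+7)² + 49)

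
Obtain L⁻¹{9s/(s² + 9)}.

This is the form c·s/(s² + a²) with a = 3, c = 9. L⁻¹ = 9·cos(3t)

Final answer: 9·cos(3t)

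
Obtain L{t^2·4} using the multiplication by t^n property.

L{4} = 4/s. d^1/ds^1[1/s] = -1/s². d^2/ds^2[1/s] = 2/s^3. So L{t^2} = (-1)^{2}·2/s^3 = 2/s^3. Then L{t^2·4} = 4·2/s^3 = 8/s^3

Final answer: 8/s^3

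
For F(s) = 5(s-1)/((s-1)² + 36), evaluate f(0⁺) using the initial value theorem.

f(0⁺) = lim_{s→∞} sF(s) = lim_{s→∞} 5s(s-1)/((s-1)² + 36) = 5

Final answer: 5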